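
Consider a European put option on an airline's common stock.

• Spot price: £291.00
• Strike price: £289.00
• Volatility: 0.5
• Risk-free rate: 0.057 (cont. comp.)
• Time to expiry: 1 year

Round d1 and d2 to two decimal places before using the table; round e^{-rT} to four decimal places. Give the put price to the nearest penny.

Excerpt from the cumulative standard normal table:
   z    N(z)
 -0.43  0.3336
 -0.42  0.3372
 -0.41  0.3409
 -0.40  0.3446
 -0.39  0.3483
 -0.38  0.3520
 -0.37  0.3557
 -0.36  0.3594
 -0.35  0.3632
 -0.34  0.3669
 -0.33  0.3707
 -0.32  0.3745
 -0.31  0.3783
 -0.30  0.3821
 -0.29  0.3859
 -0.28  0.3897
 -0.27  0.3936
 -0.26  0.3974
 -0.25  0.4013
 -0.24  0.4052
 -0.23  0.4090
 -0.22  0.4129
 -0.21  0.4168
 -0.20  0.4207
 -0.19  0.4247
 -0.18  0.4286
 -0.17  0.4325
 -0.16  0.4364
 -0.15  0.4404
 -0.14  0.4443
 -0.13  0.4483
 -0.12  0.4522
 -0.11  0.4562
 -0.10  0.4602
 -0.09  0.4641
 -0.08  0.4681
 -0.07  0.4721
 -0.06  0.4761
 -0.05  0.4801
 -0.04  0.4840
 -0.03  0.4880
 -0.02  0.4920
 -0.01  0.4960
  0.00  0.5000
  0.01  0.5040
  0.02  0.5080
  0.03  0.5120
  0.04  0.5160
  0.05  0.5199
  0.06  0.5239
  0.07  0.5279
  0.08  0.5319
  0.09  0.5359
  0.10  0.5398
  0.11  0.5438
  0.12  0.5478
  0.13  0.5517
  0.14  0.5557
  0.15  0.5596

£47.11

σ√T = 0.5·√1 = 0.5000
d₁ = [ln(291/289) + (0.057 + 0.5²/2)·1] / 0.5000 = [0.0069 + 0.1820] / 0.5000 = 0.3778 ⇒ 0.38
d₂ = d₁ − σ√T = 0.3778 − 0.5000 = -0.1222 ⇒ -0.12
e^(−rT) = e^(−0.057·1) = 0.9446
N(−d₂) = N(0.12) = 0.5478;  N(−d₁) = N(-0.38) = 0.3520
P = 289·0.9446·0.5478 − 291·0.3520 = 149.5436 − 102.4320 = 47.1116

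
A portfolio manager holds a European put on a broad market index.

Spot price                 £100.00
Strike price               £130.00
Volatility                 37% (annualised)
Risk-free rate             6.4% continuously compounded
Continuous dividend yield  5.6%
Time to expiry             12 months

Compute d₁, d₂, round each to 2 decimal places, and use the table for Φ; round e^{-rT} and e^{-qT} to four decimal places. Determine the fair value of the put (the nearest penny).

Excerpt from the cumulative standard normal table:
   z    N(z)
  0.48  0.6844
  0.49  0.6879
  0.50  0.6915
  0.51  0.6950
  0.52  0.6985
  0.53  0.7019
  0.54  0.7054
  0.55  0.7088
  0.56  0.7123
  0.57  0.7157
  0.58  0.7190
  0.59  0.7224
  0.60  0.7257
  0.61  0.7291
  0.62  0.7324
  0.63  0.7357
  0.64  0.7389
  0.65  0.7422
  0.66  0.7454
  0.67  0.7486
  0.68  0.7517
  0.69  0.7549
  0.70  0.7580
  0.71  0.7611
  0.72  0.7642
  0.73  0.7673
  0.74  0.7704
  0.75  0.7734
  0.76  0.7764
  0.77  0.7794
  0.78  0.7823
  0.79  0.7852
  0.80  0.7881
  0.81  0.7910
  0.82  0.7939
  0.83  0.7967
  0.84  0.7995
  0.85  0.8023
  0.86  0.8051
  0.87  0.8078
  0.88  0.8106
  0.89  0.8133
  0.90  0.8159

£33.12

σ√T = 0.37·√1 = 0.3700
d₁ = [ln(100/130) + (0.064 − 0.056 + 0.37²/2)·1] / 0.3700 = [-0.2624 + 0.0764] / 0.3700 = -0.5025 → -0.50
d₂ = d₁ − σ√T = -0.5025 − 0.3700 = -0.8725 → -0.87
e^(−qT) = e^(−0.056·1) = 0.9455;  e^(−rT) = e^(−0.064·1) = 0.9380
N(−d₂) = N(0.87) = 0.8078;  N(−d₁) = N(0.50) = 0.6915
P = 130·0.9380·0.8078 − 100·0.9455·0.6915 = 98.5031 − 65.3813 = 33.1218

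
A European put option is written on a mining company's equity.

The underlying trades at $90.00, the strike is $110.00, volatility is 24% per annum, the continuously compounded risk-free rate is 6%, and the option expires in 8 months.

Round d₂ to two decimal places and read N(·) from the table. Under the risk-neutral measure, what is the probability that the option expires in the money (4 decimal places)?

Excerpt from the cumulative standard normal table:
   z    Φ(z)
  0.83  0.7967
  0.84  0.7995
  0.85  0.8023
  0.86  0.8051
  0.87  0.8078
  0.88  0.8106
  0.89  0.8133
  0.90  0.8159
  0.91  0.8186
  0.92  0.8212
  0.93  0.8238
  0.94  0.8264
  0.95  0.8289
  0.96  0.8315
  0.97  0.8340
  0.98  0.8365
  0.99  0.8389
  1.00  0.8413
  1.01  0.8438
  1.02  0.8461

σ√T = 0.24 × 0.8165 = 0.1960
ln(S/K) + (r + σ²/2)T = ln(90/110) + (0.06 + 0.24²/2)·0.6667 = -0.2007 + 0.0592 = -0.1415
d₁ = -0.1415 / 0.1960 = -0.7219 ⇒ -0.72
d₂ = d₁ − σ√T = -0.7219 − 0.1960 = -0.9179 ⇒ -0.92
Risk-neutral Pr[S_T < K] = N(−d₂) = N(0.92) = 0.8212

0.8212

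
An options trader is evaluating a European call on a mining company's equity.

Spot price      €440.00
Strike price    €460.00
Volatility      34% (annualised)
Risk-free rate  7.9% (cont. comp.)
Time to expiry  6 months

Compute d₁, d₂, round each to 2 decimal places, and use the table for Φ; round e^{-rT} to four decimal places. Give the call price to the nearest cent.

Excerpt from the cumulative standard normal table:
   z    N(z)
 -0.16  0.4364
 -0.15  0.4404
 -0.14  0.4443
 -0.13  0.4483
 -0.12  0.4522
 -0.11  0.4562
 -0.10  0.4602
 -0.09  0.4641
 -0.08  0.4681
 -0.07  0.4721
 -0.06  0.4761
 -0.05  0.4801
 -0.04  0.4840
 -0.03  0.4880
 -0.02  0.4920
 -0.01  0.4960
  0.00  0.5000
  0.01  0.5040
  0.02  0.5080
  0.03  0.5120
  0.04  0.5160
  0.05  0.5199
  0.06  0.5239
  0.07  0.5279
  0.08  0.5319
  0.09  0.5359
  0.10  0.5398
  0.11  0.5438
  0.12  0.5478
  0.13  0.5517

€41.04

σ√T = 0.34·√0.5 = 0.2404
d₁ = [ln(440/460) + (0.079 + 0.34²/2)·0.5] / 0.2404 = [-0.0445 + 0.0684] / 0.2404 = 0.0996 ≈ 0.10
d₂ = d₁ − σ√T = 0.0996 − 0.2404 = -0.1408 ≈ -0.14
e^(−rT) = e^(−0.079·0.5) = 0.9613
C = 440·N(0.10) − 460·0.9613·N(-0.14) = 440·0.5398 − 460·0.9613·0.4443 = 237.5120 − 196.4686 = 41.0434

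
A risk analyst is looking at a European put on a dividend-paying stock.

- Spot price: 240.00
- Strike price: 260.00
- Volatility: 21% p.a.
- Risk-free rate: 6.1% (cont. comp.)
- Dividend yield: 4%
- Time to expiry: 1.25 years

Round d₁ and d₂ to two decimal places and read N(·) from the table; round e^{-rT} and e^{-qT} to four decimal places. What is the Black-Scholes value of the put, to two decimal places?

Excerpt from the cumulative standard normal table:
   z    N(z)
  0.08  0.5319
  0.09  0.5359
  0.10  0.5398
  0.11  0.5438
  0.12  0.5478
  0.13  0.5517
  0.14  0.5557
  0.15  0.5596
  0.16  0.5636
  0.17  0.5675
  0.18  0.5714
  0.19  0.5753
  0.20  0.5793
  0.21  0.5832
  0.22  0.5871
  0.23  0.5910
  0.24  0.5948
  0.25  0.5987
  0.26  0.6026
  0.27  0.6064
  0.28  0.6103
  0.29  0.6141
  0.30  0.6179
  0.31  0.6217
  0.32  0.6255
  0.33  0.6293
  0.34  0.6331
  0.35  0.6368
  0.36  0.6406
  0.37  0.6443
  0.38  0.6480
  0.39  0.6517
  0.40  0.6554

σ√T = 0.21 × 1.1180 = 0.2348
d₁ = [ln(240/260) + (0.061 − 0.04 + 0.21²/2)·1.25] / 0.2348 = [-0.0800 + 0.0538] / 0.2348 = -0.1117 ≈ -0.11
d₂ = d₁ − σ√T = -0.1117 − 0.2348 = -0.3465 ≈ -0.35
e^(−qT) = e^(−0.04·1.25) = 0.9512;  e^(−rT) = e^(−0.061·1.25) = 0.9266
N(−d₂) = N(0.35) = 0.6368;  N(−d₁) = N(0.11) = 0.5438
P = 260·0.9266·0.6368 − 240·0.9512·0.5438 = 153.4153 − 124.1430 = 29.2723

29.27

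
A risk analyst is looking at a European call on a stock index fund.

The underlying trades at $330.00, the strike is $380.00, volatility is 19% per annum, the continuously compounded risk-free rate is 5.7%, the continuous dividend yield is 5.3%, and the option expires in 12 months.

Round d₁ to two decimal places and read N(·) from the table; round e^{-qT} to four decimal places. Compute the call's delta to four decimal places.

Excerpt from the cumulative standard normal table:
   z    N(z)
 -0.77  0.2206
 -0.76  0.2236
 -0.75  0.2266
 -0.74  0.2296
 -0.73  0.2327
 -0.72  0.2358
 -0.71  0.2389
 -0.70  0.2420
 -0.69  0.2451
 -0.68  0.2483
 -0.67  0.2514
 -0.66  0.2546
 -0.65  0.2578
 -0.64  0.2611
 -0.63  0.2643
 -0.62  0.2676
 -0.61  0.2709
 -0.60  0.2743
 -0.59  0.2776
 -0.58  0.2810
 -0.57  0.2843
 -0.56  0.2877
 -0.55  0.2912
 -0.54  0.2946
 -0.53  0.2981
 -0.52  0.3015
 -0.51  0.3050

σ√T = 0.19 × 1.0000 = 0.1900
d₁ = [ln(330/380) + (0.057 − 0.053 + 0.19²/2)·1] / 0.1900 = [-0.1411 + 0.0221] / 0.1900 = -0.6265 ≈ -0.63
N(d₁) = N(-0.63) = 0.2643
Δ_call = e^(−qT)·N(d₁) = 0.9484·0.2643 = 0.2507

0.2507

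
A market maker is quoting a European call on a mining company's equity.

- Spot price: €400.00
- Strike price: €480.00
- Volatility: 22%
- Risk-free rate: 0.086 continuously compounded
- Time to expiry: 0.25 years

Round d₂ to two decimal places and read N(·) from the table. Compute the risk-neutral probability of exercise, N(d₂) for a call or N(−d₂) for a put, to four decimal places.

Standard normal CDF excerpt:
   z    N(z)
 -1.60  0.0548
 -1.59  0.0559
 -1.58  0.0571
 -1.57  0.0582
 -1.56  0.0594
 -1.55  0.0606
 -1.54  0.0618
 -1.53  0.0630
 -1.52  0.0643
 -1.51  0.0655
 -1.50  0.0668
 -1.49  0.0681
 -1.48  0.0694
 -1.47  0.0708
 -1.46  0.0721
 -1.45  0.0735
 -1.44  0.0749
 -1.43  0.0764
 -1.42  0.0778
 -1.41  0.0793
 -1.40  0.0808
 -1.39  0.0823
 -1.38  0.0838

T = 0.25;  σ√T = 0.1100
d₁ = [ln(400/480) + (0.086 + 0.22²/2)·0.25] / 0.1100 = [-0.1823 + 0.0275] / 0.1100 = -1.4070 ⇒ -1.41
d₂ = d₁ − σ√T = -1.4070 − 0.1100 = -1.5170 ⇒ -1.52
Pr(exercise) under Q = N(d₂) = 0.0643

0.0643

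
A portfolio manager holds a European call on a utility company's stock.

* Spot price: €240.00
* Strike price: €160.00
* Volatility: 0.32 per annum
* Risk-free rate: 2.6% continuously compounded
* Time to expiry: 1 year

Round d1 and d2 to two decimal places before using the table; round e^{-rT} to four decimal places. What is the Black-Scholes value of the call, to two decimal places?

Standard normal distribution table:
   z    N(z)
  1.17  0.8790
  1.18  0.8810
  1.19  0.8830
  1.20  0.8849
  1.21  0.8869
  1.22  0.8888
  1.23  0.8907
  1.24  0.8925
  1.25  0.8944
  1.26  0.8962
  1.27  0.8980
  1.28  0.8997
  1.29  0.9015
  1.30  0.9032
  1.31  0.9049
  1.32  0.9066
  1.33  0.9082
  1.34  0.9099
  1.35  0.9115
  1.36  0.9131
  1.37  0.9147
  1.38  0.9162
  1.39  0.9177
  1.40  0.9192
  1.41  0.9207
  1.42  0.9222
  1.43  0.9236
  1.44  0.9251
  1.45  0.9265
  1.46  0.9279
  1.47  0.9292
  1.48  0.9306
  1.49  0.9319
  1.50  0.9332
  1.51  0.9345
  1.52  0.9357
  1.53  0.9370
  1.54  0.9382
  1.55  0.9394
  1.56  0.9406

€86.63

σ√T = 0.32·√1 = 0.3200
d₁ = [ln(240/160) + (0.026 + 0.32²/2)·1] / 0.3200 = [0.4055 + 0.0772] / 0.3200 = 1.5083 ≈ 1.51
d₂ = d₁ − σ√T = 1.5083 − 0.3200 = 1.1883 ≈ 1.19
exp(−rT) = exp(−0.026·1) = 0.9743
N(d₁) = N(1.51) = 0.9345;  N(d₂) = N(1.19) = 0.8830
C = 240·0.9345 − 160·0.9743·0.8830 = 224.2800 − 137.6491 = 86.6309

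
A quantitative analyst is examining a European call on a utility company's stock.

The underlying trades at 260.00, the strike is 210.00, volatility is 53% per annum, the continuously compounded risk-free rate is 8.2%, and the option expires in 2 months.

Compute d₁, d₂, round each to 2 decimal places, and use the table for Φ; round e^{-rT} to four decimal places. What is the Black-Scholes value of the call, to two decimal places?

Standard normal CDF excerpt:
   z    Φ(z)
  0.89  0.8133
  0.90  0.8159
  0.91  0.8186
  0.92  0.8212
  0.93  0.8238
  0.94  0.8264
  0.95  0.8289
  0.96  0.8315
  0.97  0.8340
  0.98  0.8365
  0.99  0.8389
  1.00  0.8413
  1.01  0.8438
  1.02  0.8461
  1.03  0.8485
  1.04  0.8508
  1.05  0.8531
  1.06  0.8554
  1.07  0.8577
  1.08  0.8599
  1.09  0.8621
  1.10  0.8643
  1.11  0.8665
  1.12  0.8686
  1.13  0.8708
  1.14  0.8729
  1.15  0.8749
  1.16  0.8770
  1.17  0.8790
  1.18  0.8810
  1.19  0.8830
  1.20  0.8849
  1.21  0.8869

56.84

σ√T = 0.53 × 0.4082 = 0.2164
d₁ = [ln(260/210) + (0.082 + ½·0.53²)·0.1667] / (σ√T) = (0.2136 + 0.0371) / 0.2164 = 1.1584 → 1.16
d₂ = 1.1584 − 0.2164 = 0.9420 → 0.94
exp(−rT) = exp(−0.082·0.1667) = 0.9864
C = 260·N(1.16) − 210·0.9864·N(0.94) = 260·0.8770 − 210·0.9864·0.8264 = 228.0200 − 171.1838 = 56.8362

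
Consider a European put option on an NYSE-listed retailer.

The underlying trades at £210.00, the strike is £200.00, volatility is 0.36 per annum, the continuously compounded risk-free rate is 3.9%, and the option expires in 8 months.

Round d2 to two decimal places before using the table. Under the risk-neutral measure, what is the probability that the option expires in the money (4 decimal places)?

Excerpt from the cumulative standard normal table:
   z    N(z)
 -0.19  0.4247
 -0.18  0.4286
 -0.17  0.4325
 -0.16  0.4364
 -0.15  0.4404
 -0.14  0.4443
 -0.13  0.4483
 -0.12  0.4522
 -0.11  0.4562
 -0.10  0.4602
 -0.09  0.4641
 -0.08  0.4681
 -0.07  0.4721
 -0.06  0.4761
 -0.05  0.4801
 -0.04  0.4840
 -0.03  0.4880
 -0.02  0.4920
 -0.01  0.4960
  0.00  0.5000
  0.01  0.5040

0.4562

σ√T = 0.36 × 0.8165 = 0.2939
ln(S/K) + (r + σ²/2)T = ln(210/200) + (0.039 + 0.36²/2)·0.6667 = 0.0488 + 0.0692 = 0.1180
d₁ = 0.1180 / 0.2939 = 0.4014 ⇒ 0.40
d₂ = d₁ − σ√T = 0.4014 − 0.2939 = 0.1075 ⇒ 0.11
Pr(exercise) under Q = N(−d₂) = N(-0.11) = 0.4562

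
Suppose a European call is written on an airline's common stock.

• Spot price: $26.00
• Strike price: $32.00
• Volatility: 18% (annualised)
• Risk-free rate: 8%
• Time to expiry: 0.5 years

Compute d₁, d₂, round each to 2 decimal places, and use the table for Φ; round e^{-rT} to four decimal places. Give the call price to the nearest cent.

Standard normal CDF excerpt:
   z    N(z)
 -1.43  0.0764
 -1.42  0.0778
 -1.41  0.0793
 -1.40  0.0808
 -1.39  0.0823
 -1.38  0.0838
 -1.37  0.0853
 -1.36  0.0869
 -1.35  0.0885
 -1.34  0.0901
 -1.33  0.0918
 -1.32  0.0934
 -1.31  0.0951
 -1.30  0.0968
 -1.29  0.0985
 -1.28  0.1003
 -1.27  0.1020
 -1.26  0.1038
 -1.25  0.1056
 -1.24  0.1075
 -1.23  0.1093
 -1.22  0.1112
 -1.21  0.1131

T = 0.5;  σ√T = 0.1273
d₁ = [ln(26/32) + (0.08 + 0.18²/2)·0.5] / 0.1273 = [-0.2076 + 0.0481] / 0.1273 = -1.2535 ⇒ -1.25
d₂ = d₁ − σ√T = -1.2535 − 0.1273 = -1.3807 ⇒ -1.38
exp(−rT) = exp(−0.08·0.5) = 0.9608
N(d₁) = N(-1.25) = 0.1056;  N(d₂) = N(-1.38) = 0.0838
C = 26·0.1056 − 32·0.9608·0.0838 = 2.7456 − 2.5765 = 0.1691

$0.17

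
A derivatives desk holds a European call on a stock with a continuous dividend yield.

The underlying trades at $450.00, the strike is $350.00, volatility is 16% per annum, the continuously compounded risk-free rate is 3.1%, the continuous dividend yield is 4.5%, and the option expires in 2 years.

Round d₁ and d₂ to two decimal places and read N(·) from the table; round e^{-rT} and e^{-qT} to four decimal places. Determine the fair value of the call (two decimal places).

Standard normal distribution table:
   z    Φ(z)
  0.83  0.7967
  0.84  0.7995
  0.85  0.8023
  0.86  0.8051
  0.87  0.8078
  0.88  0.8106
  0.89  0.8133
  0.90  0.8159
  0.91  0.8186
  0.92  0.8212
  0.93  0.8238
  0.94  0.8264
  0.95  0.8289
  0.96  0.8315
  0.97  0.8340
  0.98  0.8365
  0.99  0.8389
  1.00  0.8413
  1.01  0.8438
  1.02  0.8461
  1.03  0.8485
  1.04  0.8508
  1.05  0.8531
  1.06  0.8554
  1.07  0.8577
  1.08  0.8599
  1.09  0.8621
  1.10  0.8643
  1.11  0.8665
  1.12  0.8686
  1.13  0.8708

$89.71

T = 2;  σ√T = 0.2263
d₁ = [ln(450/350) + (0.031 − 0.045 + 0.16²/2)·2] / 0.2263 = [0.2513 − 0.0024] / 0.2263 = 1.1001 → 1.10
d₂ = d₁ − σ√T = 1.1001 − 0.2263 = 0.8738 → 0.87
e^(−qT) = e^(−0.045·2) = 0.9139;  e^(−rT) = e^(−0.031·2) = 0.9399
N(d₁) = N(1.10) = 0.8643;  N(d₂) = N(0.87) = 0.8078
C = 450·0.9139·0.8643 − 350·0.9399·0.8078 = 355.4477 − 265.7379 = 89.7098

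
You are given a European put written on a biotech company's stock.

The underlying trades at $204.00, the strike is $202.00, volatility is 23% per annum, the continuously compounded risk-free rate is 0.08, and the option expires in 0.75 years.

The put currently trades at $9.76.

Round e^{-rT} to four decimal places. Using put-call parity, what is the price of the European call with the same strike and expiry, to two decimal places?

e^(−rT) = e^(−0.08·0.75) = 0.9418
Put-call parity: C − P = S − K·e^(−rT) = 204 − 202·0.9418 = 204 − 190.2436 = 13.7564
C = P + (C − P) = 9.76 + (13.7564) = 23.5164

$23.52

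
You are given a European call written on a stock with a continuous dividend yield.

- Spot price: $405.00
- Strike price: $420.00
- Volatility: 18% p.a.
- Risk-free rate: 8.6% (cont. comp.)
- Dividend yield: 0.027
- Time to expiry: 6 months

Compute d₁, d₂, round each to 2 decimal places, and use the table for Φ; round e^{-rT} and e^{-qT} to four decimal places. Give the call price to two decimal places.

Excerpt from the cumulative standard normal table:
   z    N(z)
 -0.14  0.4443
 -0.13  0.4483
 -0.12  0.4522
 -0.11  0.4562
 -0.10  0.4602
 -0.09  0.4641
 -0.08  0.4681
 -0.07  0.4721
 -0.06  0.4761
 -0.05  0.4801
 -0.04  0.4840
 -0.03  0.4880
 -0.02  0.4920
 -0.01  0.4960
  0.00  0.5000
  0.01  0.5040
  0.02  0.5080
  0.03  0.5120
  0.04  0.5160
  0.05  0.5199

$19.46

σ√T = 0.18 × 0.7071 = 0.1273
d₁ = [ln(405/420) + (0.086 − 0.027 + ½·0.18²)·0.5] / (σ√T) = (-0.0364 + 0.0376) / 0.1273 = 0.0097 → 0.01
d₂ = 0.0097 − 0.1273 = -0.1176 → -0.12
e^(−qT) = e^(−0.027·0.5) = 0.9866;  e^(−rT) = e^(−0.086·0.5) = 0.9579
N(d₁) = N(0.01) = 0.5040;  N(d₂) = N(-0.12) = 0.4522
C = 405·0.9866·0.5040 − 420·0.9579·0.4522 = 201.3848 − 181.9282 = 19.4566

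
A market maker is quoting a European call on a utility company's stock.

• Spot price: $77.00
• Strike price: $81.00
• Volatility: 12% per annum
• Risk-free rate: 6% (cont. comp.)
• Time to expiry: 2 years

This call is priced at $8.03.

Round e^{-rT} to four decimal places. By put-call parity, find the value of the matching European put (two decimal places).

e^(−rT) = e^(−0.06·2) = 0.8869
Put-call parity: C − P = S − K·e^(−rT) = 77 − 81·0.8869 = 77 − 71.8389 = 5.1611
P = C − (C − P) = 8.03 − (5.1611) = 2.8689

$2.87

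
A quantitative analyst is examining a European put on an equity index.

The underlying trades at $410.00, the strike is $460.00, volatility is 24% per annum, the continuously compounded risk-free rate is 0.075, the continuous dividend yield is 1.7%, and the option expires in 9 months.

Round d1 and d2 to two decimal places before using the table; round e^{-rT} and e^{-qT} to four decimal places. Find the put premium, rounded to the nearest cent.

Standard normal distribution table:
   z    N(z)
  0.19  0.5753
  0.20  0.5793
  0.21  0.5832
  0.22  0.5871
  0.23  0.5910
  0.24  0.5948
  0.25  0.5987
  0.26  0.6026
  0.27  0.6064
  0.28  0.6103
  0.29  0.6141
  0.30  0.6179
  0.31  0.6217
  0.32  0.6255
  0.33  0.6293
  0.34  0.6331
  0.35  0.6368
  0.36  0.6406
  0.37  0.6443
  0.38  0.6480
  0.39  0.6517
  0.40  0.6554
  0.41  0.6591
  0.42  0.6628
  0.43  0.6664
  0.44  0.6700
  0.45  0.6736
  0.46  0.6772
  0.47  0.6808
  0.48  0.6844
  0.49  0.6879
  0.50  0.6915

σ√T = 0.24 × 0.8660 = 0.2078
ln(S/K) + (r − q + σ²/2)T = ln(410/460) + (0.075 − 0.017 + 0.24²/2)·0.75 = -0.1151 + 0.0651 = -0.0500
d₁ = -0.0500 / 0.2078 = -0.2404 ≈ -0.24
d₂ = d₁ − σ√T = -0.2404 − 0.2078 = -0.4483 ≈ -0.45
e^(−qT) = e^(−0.017·0.75) = 0.9873;  e^(−rT) = e^(−0.075·0.75) = 0.9453
P = 460·0.9453·N(0.45) − 410·0.9873·N(0.24) = 460·0.9453·0.6736 − 410·0.9873·0.5948 = 292.9069 − 240.7709 = 52.1360

$52.14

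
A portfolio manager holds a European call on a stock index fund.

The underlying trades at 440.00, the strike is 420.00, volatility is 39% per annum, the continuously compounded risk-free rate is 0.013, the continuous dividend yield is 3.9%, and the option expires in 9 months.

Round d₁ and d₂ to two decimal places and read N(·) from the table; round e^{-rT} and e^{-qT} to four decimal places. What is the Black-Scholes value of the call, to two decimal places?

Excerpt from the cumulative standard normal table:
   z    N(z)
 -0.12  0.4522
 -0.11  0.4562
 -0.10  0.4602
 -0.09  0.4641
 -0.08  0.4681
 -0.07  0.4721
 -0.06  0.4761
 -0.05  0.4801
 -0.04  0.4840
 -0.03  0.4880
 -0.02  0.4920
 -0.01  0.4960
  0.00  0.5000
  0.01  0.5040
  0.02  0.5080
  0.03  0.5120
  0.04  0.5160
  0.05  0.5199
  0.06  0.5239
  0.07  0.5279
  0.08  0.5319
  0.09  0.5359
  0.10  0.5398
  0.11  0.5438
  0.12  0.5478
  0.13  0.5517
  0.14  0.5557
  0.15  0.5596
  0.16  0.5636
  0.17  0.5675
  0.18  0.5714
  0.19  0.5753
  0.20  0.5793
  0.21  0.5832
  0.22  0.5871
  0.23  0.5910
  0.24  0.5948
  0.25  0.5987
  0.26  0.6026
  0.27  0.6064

62.81

σ√T = 0.39 × 0.8660 = 0.3377
d₁ = [ln(440/420) + (0.013 − 0.039 + 0.39²/2)·0.75] / 0.3377 = [0.0465 + 0.0375] / 0.3377 = 0.2489 → 0.25
d₂ = d₁ − σ√T = 0.2489 − 0.3377 = -0.0889 → -0.09
e^(−qT) = e^(−0.039·0.75) = 0.9712;  e^(−rT) = e^(−0.013·0.75) = 0.9903
N(d₁) = N(0.25) = 0.5987;  N(d₂) = N(-0.09) = 0.4641
C = 440·0.9712·0.5987 − 420·0.9903·0.4641 = 255.8413 − 193.0313 = 62.8100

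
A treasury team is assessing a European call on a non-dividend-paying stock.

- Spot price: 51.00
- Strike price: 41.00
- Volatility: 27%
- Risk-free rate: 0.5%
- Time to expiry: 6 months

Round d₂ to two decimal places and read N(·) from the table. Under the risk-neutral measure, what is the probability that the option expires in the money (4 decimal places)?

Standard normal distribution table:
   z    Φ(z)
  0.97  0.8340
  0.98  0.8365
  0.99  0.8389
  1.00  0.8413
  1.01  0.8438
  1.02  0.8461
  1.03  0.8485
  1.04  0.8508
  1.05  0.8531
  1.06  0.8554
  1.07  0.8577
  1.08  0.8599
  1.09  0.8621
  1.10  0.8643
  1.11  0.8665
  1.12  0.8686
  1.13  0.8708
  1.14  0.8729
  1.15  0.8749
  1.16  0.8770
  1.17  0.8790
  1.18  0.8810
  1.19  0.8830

σ√T = 0.27 × 0.7071 = 0.1909
d₁ = [ln(51/41) + (0.005 + 0.27²/2)·0.5] / 0.1909 = [0.2183 + 0.0207] / 0.1909 = 1.2517 → 1.25
d₂ = d₁ − σ√T = 1.2517 − 0.1909 = 1.0608 → 1.06
Pr(exercise) under Q = N(d₂) = 0.8554

0.8554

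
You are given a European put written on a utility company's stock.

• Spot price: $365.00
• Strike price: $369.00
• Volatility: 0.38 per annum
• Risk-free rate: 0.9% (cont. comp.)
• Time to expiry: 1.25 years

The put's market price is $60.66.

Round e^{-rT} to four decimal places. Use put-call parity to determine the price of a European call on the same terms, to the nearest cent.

$60.79

exp(−rT) = exp(−0.009·1.25) = 0.9888
Put-call parity: C − P = S − K·e^(−rT) = 365 − 369·0.9888 = 365 − 364.8672 = 0.1328
C = P + (C − P) = 60.66 + (0.1328) = 60.7928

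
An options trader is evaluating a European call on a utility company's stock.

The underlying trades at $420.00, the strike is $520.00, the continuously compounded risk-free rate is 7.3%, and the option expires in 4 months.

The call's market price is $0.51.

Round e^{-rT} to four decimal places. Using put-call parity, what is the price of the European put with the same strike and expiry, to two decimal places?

$88.03

e^(−rT) = e^(−0.073·0.3333) = 0.9760
Put-call parity: C − P = S − K·e^(−rT) = 420 − 520·0.9760 = 420 − 507.5200 = -87.5200
P = C − (C − P) = 0.51 − (-87.5200) = 88.0300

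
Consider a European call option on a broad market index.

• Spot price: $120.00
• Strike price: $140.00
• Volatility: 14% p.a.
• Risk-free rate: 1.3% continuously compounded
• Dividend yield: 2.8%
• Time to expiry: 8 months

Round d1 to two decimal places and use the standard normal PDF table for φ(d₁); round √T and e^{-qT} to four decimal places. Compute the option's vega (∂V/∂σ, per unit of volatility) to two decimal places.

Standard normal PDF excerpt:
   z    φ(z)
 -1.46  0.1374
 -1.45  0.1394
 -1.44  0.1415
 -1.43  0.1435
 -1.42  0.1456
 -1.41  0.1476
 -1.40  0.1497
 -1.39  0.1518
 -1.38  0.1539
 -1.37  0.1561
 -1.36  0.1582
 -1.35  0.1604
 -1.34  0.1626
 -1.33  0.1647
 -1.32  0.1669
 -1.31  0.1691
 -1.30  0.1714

14.80

σ√T = 0.14 × 0.8165 = 0.1143
ln(S/K) + (r − q + σ²/2)T = ln(120/140) + (0.013 − 0.028 + 0.14²/2)·0.6667 = -0.1542 − 0.0035 = -0.1576
d₁ = -0.1576 / 0.1143 = -1.3789 → -1.38
√T = √0.6667 = 0.8165
φ(d₁) = φ(-1.38) = 0.1539
e^(−qT) = e^(−0.028·0.6667) = 0.9815
vega = S·e^(−qT)·φ(d₁)·√T = 120·0.9815·0.1539·0.8165 = 14.8002
(The put has the same vega.)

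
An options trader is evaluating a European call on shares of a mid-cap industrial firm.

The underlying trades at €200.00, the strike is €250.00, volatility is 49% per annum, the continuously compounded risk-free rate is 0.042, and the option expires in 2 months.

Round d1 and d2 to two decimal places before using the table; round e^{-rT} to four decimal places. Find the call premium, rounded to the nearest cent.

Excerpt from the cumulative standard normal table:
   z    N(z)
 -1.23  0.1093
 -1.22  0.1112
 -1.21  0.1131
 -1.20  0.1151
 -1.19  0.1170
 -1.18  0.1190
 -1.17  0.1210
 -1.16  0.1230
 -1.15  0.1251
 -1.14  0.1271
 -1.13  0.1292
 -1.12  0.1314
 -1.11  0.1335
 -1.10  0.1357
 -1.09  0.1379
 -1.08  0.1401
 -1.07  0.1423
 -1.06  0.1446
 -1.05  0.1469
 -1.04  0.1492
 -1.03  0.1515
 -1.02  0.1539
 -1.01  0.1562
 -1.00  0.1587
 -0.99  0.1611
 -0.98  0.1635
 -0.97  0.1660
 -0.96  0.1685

€3.16

σ√T = 0.49·√0.1667 = 0.2000
d₁ = [ln(200/250) + (0.042 + 0.49²/2)·0.1667] / 0.2000 = [-0.2231 + 0.0270] / 0.2000 = -0.9805 ≈ -0.98
d₂ = d₁ − σ√T = -0.9805 − 0.2000 = -1.1805 ≈ -1.18
e^(−rT) = e^(−0.042·0.1667) = 0.9930
N(d₁) = N(-0.98) = 0.1635;  N(d₂) = N(-1.18) = 0.1190
C = 200·0.1635 − 250·0.9930·0.1190 = 32.7000 − 29.5418 = 3.1583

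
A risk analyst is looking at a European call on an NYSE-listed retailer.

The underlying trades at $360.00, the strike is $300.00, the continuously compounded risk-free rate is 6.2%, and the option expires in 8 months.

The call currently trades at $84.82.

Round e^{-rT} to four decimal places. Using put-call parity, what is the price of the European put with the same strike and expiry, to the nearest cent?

$12.67

exp(−rT) = exp(−0.062·0.6667) = 0.9595
Put-call parity: C − P = S − K·e^(−rT) = 360 − 300·0.9595 = 360 − 287.8500 = 72.1500
P = C − (C − P) = 84.82 − (72.1500) = 12.6700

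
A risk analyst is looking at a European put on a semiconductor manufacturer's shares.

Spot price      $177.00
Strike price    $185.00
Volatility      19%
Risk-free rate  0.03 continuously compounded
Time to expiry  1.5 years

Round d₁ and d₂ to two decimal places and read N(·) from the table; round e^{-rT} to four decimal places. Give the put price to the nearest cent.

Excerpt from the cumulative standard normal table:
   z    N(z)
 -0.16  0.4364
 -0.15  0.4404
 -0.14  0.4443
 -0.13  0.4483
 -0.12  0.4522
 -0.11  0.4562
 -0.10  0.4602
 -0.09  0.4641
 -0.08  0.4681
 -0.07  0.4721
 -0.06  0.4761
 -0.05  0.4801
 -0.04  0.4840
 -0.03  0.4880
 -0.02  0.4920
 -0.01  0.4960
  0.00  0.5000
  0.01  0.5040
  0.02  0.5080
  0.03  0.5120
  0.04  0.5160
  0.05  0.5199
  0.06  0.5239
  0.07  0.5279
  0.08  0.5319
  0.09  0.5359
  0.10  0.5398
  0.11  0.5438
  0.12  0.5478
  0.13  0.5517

σ√T = 0.19 × 1.2247 = 0.2327
d₁ = [ln(177/185) + (0.03 + 0.19²/2)·1.5] / 0.2327 = [-0.0442 + 0.0721] / 0.2327 = 0.1198 ≈ 0.12
d₂ = d₁ − σ√T = 0.1198 − 0.2327 = -0.1129 ≈ -0.11
e^(−rT) = e^(−0.03·1.5) = 0.9560
P = 185·0.9560·N(0.11) − 177·N(-0.12) = 185·0.9560·0.5438 − 177·0.4522 = 96.1765 − 80.0394 = 16.1371

$16.14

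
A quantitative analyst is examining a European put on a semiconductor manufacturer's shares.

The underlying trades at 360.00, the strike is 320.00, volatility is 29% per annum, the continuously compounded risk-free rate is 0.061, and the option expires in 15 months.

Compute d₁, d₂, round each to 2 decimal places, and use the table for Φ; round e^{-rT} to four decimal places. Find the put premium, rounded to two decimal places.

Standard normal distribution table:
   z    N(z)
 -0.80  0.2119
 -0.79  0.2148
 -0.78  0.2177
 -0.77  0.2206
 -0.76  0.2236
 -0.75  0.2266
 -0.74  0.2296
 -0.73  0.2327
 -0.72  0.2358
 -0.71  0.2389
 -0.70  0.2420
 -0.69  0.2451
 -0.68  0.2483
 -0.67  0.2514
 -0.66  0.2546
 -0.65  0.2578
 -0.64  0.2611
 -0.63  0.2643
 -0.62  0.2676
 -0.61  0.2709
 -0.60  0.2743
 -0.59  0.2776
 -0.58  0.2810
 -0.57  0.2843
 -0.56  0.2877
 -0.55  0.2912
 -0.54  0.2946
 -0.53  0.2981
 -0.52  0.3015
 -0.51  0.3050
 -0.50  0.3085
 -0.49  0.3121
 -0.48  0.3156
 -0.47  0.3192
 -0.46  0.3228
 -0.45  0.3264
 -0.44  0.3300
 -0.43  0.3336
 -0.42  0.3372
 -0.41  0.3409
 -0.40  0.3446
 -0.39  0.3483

17.35

σ√T = 0.29·√1.25 = 0.3242
d₁ = [ln(360/320) + (0.061 + ½·0.29²)·1.25] / (σ√T) = (0.1178 + 0.1288) / 0.3242 = 0.7606 → 0.76
d₂ = 0.7606 − 0.3242 = 0.4363 → 0.44
e^(−rT) = e^(−0.061·1.25) = 0.9266
N(−d₂) = N(-0.44) = 0.3300;  N(−d₁) = N(-0.76) = 0.2236
P = 320·0.9266·0.3300 − 360·0.2236 = 97.8490 − 80.4960 = 17.3530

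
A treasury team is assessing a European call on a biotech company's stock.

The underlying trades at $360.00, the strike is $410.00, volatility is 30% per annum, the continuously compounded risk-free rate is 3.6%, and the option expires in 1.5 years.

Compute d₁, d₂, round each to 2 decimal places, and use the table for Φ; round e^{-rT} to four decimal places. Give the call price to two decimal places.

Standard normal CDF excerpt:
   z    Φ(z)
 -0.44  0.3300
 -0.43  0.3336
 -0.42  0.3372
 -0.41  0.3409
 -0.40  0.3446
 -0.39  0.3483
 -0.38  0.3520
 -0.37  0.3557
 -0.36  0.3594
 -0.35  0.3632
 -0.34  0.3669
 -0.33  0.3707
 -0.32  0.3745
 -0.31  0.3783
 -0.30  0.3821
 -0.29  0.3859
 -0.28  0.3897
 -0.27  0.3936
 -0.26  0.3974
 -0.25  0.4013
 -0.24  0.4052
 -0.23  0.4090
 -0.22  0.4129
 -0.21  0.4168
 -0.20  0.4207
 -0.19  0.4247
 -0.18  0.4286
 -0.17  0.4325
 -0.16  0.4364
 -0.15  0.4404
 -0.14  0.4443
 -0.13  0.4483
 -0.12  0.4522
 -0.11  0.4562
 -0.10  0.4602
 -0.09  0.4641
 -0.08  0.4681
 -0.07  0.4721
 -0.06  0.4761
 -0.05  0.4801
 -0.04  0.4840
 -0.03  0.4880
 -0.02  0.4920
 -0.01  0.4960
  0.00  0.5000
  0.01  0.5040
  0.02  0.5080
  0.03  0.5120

T = 1.5;  σ√T = 0.3674
d₁ = [ln(360/410) + (0.036 + 0.3²/2)·1.5] / 0.3674 = [-0.1301 + 0.1215] / 0.3674 = -0.0233 ≈ -0.02
d₂ = d₁ − σ√T = -0.0233 − 0.3674 = -0.3907 ≈ -0.39
exp(−rT) = exp(−0.036·1.5) = 0.9474
N(d₁) = N(-0.02) = 0.4920;  N(d₂) = N(-0.39) = 0.3483
C = 360·0.4920 − 410·0.9474·0.3483 = 177.1200 − 135.2916 = 41.8284

$41.83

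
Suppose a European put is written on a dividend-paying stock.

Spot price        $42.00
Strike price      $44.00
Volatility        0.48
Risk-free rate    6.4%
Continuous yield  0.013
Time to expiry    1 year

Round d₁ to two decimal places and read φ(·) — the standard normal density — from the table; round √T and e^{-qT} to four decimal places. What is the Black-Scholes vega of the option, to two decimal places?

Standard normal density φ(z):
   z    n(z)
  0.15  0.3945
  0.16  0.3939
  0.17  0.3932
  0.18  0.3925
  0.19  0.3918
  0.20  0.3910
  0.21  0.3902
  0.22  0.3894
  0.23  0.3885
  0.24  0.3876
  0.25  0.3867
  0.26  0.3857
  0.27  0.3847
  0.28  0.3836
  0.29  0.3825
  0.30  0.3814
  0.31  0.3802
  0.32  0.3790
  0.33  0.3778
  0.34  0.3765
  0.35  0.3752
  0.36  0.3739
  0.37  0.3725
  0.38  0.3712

16.03

T = 1;  σ√T = 0.4800
d₁ = [ln(42/44) + (0.064 − 0.013 + 0.48²/2)·1] / 0.4800 = [-0.0465 + 0.1662] / 0.4800 = 0.2493 ⇒ 0.25
√T = √1 = 1.0000
φ(d₁) = φ(0.25) = 0.3867
exp(−qT) = exp(−0.013·1) = 0.9871
vega = S·exp(−qT)·φ(d₁)·√T = 42·0.9871·0.3867·1.0000 = 16.0319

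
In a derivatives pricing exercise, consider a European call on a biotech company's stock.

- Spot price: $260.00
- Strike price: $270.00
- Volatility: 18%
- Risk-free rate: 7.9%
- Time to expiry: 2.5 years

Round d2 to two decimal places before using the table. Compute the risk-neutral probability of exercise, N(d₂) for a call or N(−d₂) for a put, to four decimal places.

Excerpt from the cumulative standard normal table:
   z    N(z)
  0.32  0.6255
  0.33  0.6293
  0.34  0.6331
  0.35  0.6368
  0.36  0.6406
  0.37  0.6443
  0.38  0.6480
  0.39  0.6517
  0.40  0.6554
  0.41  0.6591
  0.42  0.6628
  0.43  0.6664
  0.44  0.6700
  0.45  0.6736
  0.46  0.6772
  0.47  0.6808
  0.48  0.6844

0.6628

σ√T = 0.18·√2.5 = 0.2846
d₁ = [ln(260/270) + (0.079 + 0.18²/2)·2.5] / 0.2846 = [-0.0377 + 0.2380] / 0.2846 = 0.7036 → 0.70
d₂ = d₁ − σ√T = 0.7036 − 0.2846 = 0.4190 → 0.42
Pr(exercise) under Q = N(d₂) = 0.6628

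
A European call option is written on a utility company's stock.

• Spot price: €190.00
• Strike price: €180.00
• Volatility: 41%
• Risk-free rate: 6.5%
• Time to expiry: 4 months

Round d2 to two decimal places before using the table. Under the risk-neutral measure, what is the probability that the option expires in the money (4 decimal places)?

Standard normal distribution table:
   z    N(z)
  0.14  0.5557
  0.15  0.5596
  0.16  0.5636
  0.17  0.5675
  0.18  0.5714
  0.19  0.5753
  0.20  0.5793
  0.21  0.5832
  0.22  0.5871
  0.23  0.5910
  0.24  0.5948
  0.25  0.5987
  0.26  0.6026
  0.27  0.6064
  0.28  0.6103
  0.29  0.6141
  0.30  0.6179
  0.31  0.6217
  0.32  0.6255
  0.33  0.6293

0.5793

T = 0.3333;  σ√T = 0.2367
d₁ = [ln(190/180) + (0.065 + 0.41²/2)·0.3333] / 0.2367 = [0.0541 + 0.0497] / 0.2367 = 0.4383 ≈ 0.44
d₂ = d₁ − σ√T = 0.4383 − 0.2367 = 0.2016 ≈ 0.20
Pr(exercise) under Q = N(d₂) = 0.5793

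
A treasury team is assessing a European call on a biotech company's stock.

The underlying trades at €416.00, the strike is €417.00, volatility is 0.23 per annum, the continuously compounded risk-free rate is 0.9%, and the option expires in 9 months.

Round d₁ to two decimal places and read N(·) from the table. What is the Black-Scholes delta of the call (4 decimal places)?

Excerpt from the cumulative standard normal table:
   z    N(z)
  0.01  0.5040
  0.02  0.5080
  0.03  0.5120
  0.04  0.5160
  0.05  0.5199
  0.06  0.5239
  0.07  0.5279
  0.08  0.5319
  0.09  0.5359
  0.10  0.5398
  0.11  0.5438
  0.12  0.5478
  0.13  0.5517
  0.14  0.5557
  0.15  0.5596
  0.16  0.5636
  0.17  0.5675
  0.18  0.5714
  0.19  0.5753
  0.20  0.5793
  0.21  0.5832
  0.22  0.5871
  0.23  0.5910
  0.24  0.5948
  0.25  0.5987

0.5478

σ√T = 0.23·√0.75 = 0.1992
ln(S/K) + (r + σ²/2)T = ln(416/417) + (0.009 + 0.23²/2)·0.75 = -0.0024 + 0.0266 = 0.0242
d₁ = 0.0242 / 0.1992 = 0.1214 ⇒ 0.12
N(d₁) = N(0.12) = 0.5478
Δ_call = N(d₁) = 0.5478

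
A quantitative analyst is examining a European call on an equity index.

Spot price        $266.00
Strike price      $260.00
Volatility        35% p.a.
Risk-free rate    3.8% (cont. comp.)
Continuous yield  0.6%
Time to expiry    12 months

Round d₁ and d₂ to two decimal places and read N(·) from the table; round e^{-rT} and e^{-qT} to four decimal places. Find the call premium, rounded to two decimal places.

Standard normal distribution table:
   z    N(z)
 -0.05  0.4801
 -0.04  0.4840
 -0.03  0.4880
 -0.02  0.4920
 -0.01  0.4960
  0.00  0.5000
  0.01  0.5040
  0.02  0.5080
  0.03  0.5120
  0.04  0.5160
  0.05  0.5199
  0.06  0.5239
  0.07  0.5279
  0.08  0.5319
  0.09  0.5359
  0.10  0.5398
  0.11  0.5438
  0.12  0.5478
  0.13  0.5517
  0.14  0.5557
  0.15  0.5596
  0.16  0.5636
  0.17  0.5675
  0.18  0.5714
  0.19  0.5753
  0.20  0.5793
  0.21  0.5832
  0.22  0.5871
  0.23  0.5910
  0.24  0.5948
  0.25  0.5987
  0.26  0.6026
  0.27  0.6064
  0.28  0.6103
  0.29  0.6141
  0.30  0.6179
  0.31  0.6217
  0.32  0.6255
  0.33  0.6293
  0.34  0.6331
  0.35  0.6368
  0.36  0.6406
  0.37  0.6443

$43.24

T = 1;  σ√T = 0.3500
d₁ = [ln(266/260) + (0.038 − 0.006 + 0.35²/2)·1] / 0.3500 = [0.0228 + 0.0932] / 0.3500 = 0.3316 → 0.33
d₂ = d₁ − σ√T = 0.3316 − 0.3500 = -0.0184 → -0.02
e^(−qT) = e^(−0.006·1) = 0.9940;  e^(−rT) = e^(−0.038·1) = 0.9627
C = 266·0.9940·N(0.33) − 260·0.9627·N(-0.02) = 266·0.9940·0.6293 − 260·0.9627·0.4920 = 166.3894 − 123.1486 = 43.2409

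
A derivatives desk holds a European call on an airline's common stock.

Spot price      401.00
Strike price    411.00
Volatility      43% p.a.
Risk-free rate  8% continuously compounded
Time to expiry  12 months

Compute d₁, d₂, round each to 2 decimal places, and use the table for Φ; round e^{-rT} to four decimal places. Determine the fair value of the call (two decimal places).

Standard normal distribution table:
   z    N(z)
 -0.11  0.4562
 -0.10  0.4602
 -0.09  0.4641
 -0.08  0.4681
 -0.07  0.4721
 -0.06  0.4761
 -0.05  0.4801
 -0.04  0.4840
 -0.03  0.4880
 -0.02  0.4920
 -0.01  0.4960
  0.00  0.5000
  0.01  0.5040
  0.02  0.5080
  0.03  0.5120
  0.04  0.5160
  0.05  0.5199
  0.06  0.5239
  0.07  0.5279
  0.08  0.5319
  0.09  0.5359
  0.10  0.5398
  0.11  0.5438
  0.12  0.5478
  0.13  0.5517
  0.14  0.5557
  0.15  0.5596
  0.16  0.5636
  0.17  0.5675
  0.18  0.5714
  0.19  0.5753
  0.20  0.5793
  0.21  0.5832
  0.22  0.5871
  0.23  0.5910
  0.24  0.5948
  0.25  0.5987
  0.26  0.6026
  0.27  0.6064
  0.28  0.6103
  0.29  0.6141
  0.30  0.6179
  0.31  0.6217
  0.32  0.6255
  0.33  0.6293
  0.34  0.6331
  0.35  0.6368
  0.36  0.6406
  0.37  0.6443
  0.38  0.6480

σ√T = 0.43 × 1.0000 = 0.4300
d₁ = [ln(401/411) + (0.08 + 0.43²/2)·1] / 0.4300 = [-0.0246 + 0.1724] / 0.4300 = 0.3438 which rounds to 0.34
d₂ = d₁ − σ√T = 0.3438 − 0.4300 = -0.0862 which rounds to -0.09
exp(−rT) = exp(−0.08·1) = 0.9231
N(d₁) = N(0.34) = 0.6331;  N(d₂) = N(-0.09) = 0.4641
C = 401·0.6331 − 411·0.9231·0.4641 = 253.8731 − 176.0768 = 77.7963

77.80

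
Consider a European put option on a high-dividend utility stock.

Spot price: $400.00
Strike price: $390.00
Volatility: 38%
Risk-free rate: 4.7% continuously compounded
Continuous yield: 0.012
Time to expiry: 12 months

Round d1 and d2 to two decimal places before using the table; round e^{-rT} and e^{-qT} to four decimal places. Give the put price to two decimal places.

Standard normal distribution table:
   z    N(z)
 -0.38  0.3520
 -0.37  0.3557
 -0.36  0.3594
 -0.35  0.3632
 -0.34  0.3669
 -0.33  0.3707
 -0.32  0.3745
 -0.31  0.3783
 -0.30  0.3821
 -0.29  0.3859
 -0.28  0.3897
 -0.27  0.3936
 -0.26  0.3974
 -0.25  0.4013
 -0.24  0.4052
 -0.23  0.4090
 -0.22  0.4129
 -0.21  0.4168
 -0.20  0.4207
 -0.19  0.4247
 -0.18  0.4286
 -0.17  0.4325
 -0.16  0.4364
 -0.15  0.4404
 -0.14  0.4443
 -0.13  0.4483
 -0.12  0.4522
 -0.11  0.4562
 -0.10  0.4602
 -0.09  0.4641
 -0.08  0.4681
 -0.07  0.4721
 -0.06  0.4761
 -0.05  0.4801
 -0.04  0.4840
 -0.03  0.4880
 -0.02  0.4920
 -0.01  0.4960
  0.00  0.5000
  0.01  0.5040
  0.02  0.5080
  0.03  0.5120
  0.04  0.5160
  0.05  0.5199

σ√T = 0.38 × 1.0000 = 0.3800
d₁ = [ln(400/390) + (0.047 − 0.012 + 0.38²/2)·1] / 0.3800 = [0.0253 + 0.1072] / 0.3800 = 0.3487 which rounds to 0.35
d₂ = d₁ − σ√T = 0.3487 − 0.3800 = -0.0313 which rounds to -0.03
exp(−qT) = exp(−0.012·1) = 0.9881;  exp(−rT) = exp(−0.047·1) = 0.9541
P = 390·0.9541·N(0.03) − 400·0.9881·N(-0.35) = 390·0.9541·0.5120 − 400·0.9881·0.3632 = 190.5147 − 143.5512 = 46.9635

$46.96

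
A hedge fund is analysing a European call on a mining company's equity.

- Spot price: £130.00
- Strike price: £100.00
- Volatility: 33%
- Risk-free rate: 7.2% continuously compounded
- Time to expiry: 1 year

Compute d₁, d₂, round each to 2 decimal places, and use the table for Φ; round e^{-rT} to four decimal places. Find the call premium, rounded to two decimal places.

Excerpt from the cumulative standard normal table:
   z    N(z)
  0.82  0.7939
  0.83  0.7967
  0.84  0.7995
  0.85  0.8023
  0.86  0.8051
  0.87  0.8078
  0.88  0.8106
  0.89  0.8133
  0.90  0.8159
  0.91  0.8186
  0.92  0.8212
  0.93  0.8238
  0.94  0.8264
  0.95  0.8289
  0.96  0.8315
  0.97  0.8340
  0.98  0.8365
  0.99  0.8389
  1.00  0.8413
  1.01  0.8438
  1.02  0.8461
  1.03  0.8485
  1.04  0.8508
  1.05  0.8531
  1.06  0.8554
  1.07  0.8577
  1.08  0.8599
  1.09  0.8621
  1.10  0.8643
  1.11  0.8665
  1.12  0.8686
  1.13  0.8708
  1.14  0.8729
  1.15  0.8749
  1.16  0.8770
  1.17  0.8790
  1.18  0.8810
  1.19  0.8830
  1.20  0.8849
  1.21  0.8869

σ√T = 0.33 × 1.0000 = 0.3300
d₁ = [ln(130/100) + (0.072 + 0.33²/2)·1] / 0.3300 = [0.2624 + 0.1265] / 0.3300 = 1.1782 ⇒ 1.18
d₂ = d₁ − σ√T = 1.1782 − 0.3300 = 0.8482 ⇒ 0.85
e^(−rT) = e^(−0.072·1) = 0.9305
C = 130·N(1.18) − 100·0.9305·N(0.85) = 130·0.8810 − 100·0.9305·0.8023 = 114.5300 − 74.6540 = 39.8760

£39.88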